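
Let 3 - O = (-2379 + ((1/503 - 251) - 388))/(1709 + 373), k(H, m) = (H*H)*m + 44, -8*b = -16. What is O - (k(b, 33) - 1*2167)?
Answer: 2089726577/1047246 ≈ 1995.4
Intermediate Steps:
b = 2 (b = -⅛*(-16) = 2)
k(H, m) = 44 + m*H² (k(H, m) = H²*m + 44 = m*H² + 44 = 44 + m*H²)
O = 4659791/1047246 (O = 3 - (-2379 + ((1/503 - 251) - 388))/(1709 + 373) = 3 - (-2379 + ((1/503 - 251) - 388))/2082 = 3 - (-2379 + (-126252/503 - 388))/2082 = 3 - (-2379 - 321416/503)/2082 = 3 - (-1518053)/(503*2082) = 3 - 1*(-1518053/1047246) = 3 + 1518053/1047246 = 4659791/1047246 ≈ 4.4496)
O - (k(b, 33) - 1*2167) = 4659791/1047246 - ((44 + 33*2²) - 1*2167) = 4659791/1047246 - ((44 + 33*4) - 2167) = 4659791/1047246 - ((44 + 132) - 2167) = 4659791/1047246 - (176 - 2167) = 4659791/1047246 - 1*(-1991) = 4659791/1047246 + 1991 = 2089726577/1047246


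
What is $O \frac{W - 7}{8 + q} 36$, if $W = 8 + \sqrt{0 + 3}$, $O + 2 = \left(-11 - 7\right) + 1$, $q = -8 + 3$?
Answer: $-228 - 228 \sqrt{3} \approx -622.91$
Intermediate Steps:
$q = -5$
$O = -19$ ($O = -2 + \left(\left(-11 - 7\right) + 1\right) = -2 + \left(-18 + 1\right) = -2 - 17 = -19$)
$W = 8 + \sqrt{3} \approx 9.7321$
$O \frac{W - 7}{8 + q} 36 = - 19 \frac{\left(8 + \sqrt{3}\right) - 7}{8 - 5} \cdot 36 = - 19 \frac{1 + \sqrt{3}}{3} \cdot 36 = - 19 \left(1 + \sqrt{3}\right) \frac{1}{3} \cdot 36 = - 19 \left(\frac{1}{3} + \frac{\sqrt{3}}{3}\right) 36 = \left(- \frac{19}{3} - \frac{19 \sqrt{3}}{3}\right) 36 = -228 - 228 \sqrt{3}$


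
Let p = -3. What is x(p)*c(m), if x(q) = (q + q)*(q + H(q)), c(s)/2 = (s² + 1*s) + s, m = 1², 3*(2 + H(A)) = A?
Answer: 216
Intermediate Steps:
H(A) = -2 + A/3
m = 1
c(s) = 2*s² + 4*s (c(s) = 2*((s² + 1*s) + s) = 2*((s² + s) + s) = 2*((s + s²) + s) = 2*(s² + 2*s) = 2*s² + 4*s)
x(q) = 2*q*(-2 + 4*q/3) (x(q) = (q + q)*(q + (-2 + q/3)) = (2*q)*(-2 + 4*q/3) = 2*q*(-2 + 4*q/3))
x(p)*c(m) = ((4/3)*(-3)*(-3 + 2*(-3)))*(2*1*(2 + 1)) = ((4/3)*(-3)*(-3 - 6))*(2*1*3) = ((4/3)*(-3)*(-9))*6 = 36*6 = 216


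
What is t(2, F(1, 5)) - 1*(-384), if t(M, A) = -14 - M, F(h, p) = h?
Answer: 368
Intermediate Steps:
t(2, F(1, 5)) - 1*(-384) = (-14 - 1*2) - 1*(-384) = (-14 - 2) + 384 = -16 + 384 = 368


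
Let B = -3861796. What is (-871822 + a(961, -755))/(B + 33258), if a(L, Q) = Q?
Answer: 872577/3828538 ≈ 0.22791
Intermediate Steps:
(-871822 + a(961, -755))/(B + 33258) = (-871822 - 755)/(-3861796 + 33258) = -872577/(-3828538) = -872577*(-1/3828538) = 872577/3828538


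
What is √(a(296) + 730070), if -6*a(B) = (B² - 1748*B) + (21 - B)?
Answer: √28862922/6 ≈ 895.40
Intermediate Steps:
a(B) = -7/2 - B²/6 + 583*B/2 (a(B) = -((B² - 1748*B) + (21 - B))/6 = -(21 + B² - 1749*B)/6 = -7/2 - B²/6 + 583*B/2)
√(a(296) + 730070) = √((-7/2 - ⅙*296² + (583/2)*296) + 730070) = √((-7/2 - ⅙*87616 + 86284) + 730070) = √((-7/2 - 43808/3 + 86284) + 730070) = √(430067/6 + 730070) = √(4810487/6) = √28862922/6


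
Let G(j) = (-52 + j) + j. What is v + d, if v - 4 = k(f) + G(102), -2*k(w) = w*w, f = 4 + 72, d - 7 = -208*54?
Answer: -13957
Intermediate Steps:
d = -11225 (d = 7 - 208*54 = 7 - 11232 = -11225)
G(j) = -52 + 2*j
f = 76
k(w) = -w²/2 (k(w) = -w*w/2 = -w²/2)
v = -2732 (v = 4 + (-½*76² + (-52 + 2*102)) = 4 + (-½*5776 + (-52 + 204)) = 4 + (-2888 + 152) = 4 - 2736 = -2732)
v + d = -2732 - 11225 = -13957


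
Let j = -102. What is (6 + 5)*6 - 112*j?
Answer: 11490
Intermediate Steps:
(6 + 5)*6 - 112*j = (6 + 5)*6 - 112*(-102) = 11*6 + 11424 = 66 + 11424 = 11490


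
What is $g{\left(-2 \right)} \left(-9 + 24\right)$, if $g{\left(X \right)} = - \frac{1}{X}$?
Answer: $\frac{15}{2} \approx 7.5$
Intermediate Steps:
$g{\left(-2 \right)} \left(-9 + 24\right) = - \frac{1}{-2} \left(-9 + 24\right) = \left(-1\right) \left(- \frac{1}{2}\right) 15 = \frac{1}{2} \cdot 15 = \frac{15}{2}$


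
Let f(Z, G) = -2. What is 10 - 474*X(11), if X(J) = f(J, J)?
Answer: 958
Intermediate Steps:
X(J) = -2
10 - 474*X(11) = 10 - 474*(-2) = 10 + 948 = 958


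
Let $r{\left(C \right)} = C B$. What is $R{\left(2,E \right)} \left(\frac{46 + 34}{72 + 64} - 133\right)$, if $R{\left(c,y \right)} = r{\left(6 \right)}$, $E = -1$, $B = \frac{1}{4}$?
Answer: $- \frac{6753}{34} \approx -198.62$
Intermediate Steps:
$B = \frac{1}{4} \approx 0.25$
$r{\left(C \right)} = \frac{C}{4}$ ($r{\left(C \right)} = C \frac{1}{4} = \frac{C}{4}$)
$R{\left(c,y \right)} = \frac{3}{2}$ ($R{\left(c,y \right)} = \frac{1}{4} \cdot 6 = \frac{3}{2}$)
$R{\left(2,E \right)} \left(\frac{46 + 34}{72 + 64} - 133\right) = \frac{3 \left(\frac{46 + 34}{72 + 64} - 133\right)}{2} = \frac{3 \left(\frac{80}{136} - 133\right)}{2} = \frac{3 \left(80 \cdot \frac{1}{136} - 133\right)}{2} = \frac{3 \left(\frac{10}{17} - 133\right)}{2} = \frac{3}{2} \left(- \frac{2251}{17}\right) = - \frac{6753}{34}$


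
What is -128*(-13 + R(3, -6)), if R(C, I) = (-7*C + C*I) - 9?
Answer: 7808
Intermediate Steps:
R(C, I) = -9 - 7*C + C*I
-128*(-13 + R(3, -6)) = -128*(-13 + (-9 - 7*3 + 3*(-6))) = -128*(-13 + (-9 - 21 - 18)) = -128*(-13 - 48) = -128*(-61) = 7808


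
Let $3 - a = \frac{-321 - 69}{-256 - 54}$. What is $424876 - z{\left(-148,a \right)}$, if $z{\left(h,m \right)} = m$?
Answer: $\frac{13171102}{31} \approx 4.2487 \cdot 10^{5}$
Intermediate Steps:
$a = \frac{54}{31}$ ($a = 3 - \frac{-321 - 69}{-256 - 54} = 3 - - \frac{390}{-310} = 3 - \left(-390\right) \left(- \frac{1}{310}\right) = 3 - \frac{39}{31} = \frac{54}{31} \approx 1.7419$)
$424876 - z{\left(-148,a \right)} = 424876 - \frac{54}{31} = \frac{13171102}{31}$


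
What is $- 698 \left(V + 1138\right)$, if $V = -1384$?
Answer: $171708$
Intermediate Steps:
$- 698 \left(V + 1138\right) = - 698 \left(-1384 + 1138\right) = \left(-698\right) \left(-246\right) = 171708$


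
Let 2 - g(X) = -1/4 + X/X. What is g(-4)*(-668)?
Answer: -835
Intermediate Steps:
g(X) = 5/4 (g(X) = 2 - (-1/4 + X/X) = 2 - (-1*1/4 + 1) = 2 - (-1/4 + 1) = 2 - 1*3/4 = 2 - 3/4 = 5/4)
g(-4)*(-668) = (5/4)*(-668) = -835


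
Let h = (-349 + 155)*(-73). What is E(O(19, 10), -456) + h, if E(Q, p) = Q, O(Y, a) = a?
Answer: 14172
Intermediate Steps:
h = 14162 (h = -194*(-73) = 14162)
E(O(19, 10), -456) + h = 10 + 14162 = 14172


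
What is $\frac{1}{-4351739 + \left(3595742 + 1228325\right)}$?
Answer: $\frac{1}{472328} \approx 2.1172 \cdot 10^{-6}$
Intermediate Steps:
$\frac{1}{-4351739 + \left(3595742 + 1228325\right)} = \frac{1}{-4351739 + 4824067} = \frac{1}{472328}$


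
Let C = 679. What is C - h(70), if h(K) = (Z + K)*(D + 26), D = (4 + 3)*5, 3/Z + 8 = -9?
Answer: -60864/17 ≈ -3580.2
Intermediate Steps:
Z = -3/17 (Z = 3/(-8 - 9) = 3/(-17) = 3*(-1/17) = -3/17 ≈ -0.17647)
D = 35 (D = 7*5 = 35)
h(K) = -183/17 + 61*K (h(K) = (-3/17 + K)*(35 + 26) = (-3/17 + K)*61 = -183/17 + 61*K)
C - h(70) = 679 - (-183/17 + 61*70) = 679 - (-183/17 + 4270) = 679 - 1*72407/17 = 679 - 72407/17 = -60864/17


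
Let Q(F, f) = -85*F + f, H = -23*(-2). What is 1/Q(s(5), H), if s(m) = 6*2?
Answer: -1/974 ≈ -0.0010267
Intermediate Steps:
s(m) = 12
H = 46
Q(F, f) = f - 85*F
1/Q(s(5), H) = 1/(46 - 85*12) = 1/(46 - 1020) = 1/(-974) = -1/974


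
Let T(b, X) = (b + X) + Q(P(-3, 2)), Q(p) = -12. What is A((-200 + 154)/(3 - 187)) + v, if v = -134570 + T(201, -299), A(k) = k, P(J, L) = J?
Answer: -538719/4 ≈ -1.3468e+5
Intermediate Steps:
T(b, X) = -12 + X + b (T(b, X) = (b + X) - 12 = (X + b) - 12 = -12 + X + b)
v = -134680 (v = -134570 + (-12 - 299 + 201) = -134570 - 110 = -134680)
A((-200 + 154)/(3 - 187)) + v = (-200 + 154)/(3 - 187) - 134680 = -46/(-184) - 134680 = -46*(-1/184) - 134680 = ¼ - 134680 = -538719/4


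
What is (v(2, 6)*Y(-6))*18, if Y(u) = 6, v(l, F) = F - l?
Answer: 432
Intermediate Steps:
(v(2, 6)*Y(-6))*18 = ((6 - 1*2)*6)*18 = ((6 - 2)*6)*18 = (4*6)*18 = 24*18 = 432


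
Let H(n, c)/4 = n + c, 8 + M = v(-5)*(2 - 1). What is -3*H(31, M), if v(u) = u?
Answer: -216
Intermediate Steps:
M = -13 (M = -8 - 5*(2 - 1) = -8 - 5*1 = -8 - 5 = -13)
H(n, c) = 4*c + 4*n (H(n, c) = 4*(n + c) = 4*(c + n) = 4*c + 4*n)
-3*H(31, M) = -3*(4*(-13) + 4*31) = -3*(-52 + 124) = -3*72 = -216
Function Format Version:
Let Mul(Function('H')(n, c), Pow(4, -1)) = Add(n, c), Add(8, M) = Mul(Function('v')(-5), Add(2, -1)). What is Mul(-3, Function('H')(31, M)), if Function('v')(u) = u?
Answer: -216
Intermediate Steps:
M = -13 (M = Add(-8, Mul(-5, Add(2, -1))) = Add(-8, Mul(-5, 1)) = Add(-8, -5) = -13)
Function('H')(n, c) = Add(Mul(4, c), Mul(4, n)) (Function('H')(n, c) = Mul(4, Add(n, c)) = Mul(4, Add(c, n)) = Add(Mul(4, c), Mul(4, n)))
Mul(-3, Function('H')(31, M)) = Mul(-3, Add(Mul(4, -13), Mul(4, 31))) = Mul(-3, Add(-52, 124)) = Mul(-3, 72) = -216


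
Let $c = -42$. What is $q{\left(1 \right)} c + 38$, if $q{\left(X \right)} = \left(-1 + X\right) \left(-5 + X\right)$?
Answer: $38$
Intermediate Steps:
$q{\left(1 \right)} c + 38 = \left(5 + 1^{2} - 6\right) \left(-42\right) + 38 = \left(5 + 1 - 6\right) \left(-42\right) + 38 = 0 \left(-42\right) + 38 = 0 + 38 = 38$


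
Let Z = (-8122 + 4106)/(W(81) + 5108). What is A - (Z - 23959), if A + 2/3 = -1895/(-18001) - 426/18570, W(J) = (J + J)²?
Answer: 15693297970286123/655018857915 ≈ 23959.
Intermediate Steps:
W(J) = 4*J² (W(J) = (2*J)² = 4*J²)
A = -97665328/167139285 (A = -⅔ + (-1895/(-18001) - 426/18570) = -⅔ + (-1895*(-1/18001) - 426*1/18570) = -⅔ + (1895/18001 - 71/3095) = -⅔ + 4586954/55713095 = -97665328/167139285 ≈ -0.58434)
Z = -502/3919 (Z = (-8122 + 4106)/(4*81² + 5108) = -4016/(4*6561 + 5108) = -4016/(26244 + 5108) = -4016/31352 = -4016*1/31352 = -502/3919 ≈ -0.12809)
A - (Z - 23959) = -97665328/167139285 - (-502/3919 - 23959) = -97665328/167139285 - 1*(-93895823/3919) = -97665328/167139285 + 93895823/3919 = 15693297970286123/655018857915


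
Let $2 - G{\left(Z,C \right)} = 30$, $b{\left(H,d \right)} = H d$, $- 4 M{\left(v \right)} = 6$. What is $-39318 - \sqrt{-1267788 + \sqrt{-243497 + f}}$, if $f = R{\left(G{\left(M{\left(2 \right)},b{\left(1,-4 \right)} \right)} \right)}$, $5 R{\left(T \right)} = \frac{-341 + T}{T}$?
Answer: $-39318 - \frac{\sqrt{-6212161200 + 70 i \sqrt{1193122385}}}{70} \approx -39318.0 - 1126.0 i$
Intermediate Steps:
$M{\left(v \right)} = - \frac{3}{2}$ ($M{\left(v \right)} = \left(- \frac{1}{4}\right) 6 = - \frac{3}{2}$)
$G{\left(Z,C \right)} = -28$ ($G{\left(Z,C \right)} = 2 - 30 = -28$)
$R{\left(T \right)} = \frac{-341 + T}{5 T}$ ($R{\left(T \right)} = \frac{\left(-341 + T\right) \frac{1}{T}}{5} = \frac{\frac{1}{T} \left(-341 + T\right)}{5} = \frac{-341 + T}{5 T}$)
$f = \frac{369}{140}$ ($f = \frac{-341 - 28}{5 \left(-28\right)} = \frac{1}{5} \left(- \frac{1}{28}\right) \left(-369\right) = \frac{369}{140} \approx 2.6357$)
$-39318 - \sqrt{-1267788 + \sqrt{-243497 + f}} = -39318 - \sqrt{-1267788 + \sqrt{-243497 + \frac{369}{140}}} = -39318 - \sqrt{-1267788 + \sqrt{- \frac{34089211}{140}}} = -39318 - \sqrt{-1267788 + \frac{i \sqrt{1193122385}}{70}}$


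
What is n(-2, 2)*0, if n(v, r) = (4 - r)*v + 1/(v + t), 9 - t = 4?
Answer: 0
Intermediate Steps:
t = 5 (t = 9 - 1*4 = 9 - 4 = 5)
n(v, r) = 1/(5 + v) + v*(4 - r) (n(v, r) = (4 - r)*v + 1/(v + 5) = v*(4 - r) + 1/(5 + v) = 1/(5 + v) + v*(4 - r))
n(-2, 2)*0 = ((1 + 4*(-2)**2 + 20*(-2) - 1*2*(-2)**2 - 5*2*(-2))/(5 - 2))*0 = ((1 + 4*4 - 40 - 1*2*4 + 20)/3)*0 = ((1 + 16 - 40 - 8 + 20)/3)*0 = ((1/3)*(-11))*0 = -11/3*0 = 0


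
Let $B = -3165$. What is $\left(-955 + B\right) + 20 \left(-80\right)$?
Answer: $-5720$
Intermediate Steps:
$\left(-955 + B\right) + 20 \left(-80\right) = \left(-955 - 3165\right) + 20 \left(-80\right) = -4120 - 1600 = -5720$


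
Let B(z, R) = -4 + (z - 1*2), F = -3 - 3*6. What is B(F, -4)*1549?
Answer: -41823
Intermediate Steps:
F = -21 (F = -3 - 18 = -21)
B(z, R) = -6 + z (B(z, R) = -4 + (z - 2) = -4 + (-2 + z) = -6 + z)
B(F, -4)*1549 = (-6 - 21)*1549 = -27*1549 = -41823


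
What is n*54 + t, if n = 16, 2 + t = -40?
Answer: 822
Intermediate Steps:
t = -42 (t = -2 - 40 = -42)
n*54 + t = 16*54 - 42 = 864 - 42 = 822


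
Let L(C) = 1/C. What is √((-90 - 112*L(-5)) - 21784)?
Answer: I*√546290/5 ≈ 147.82*I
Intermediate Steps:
L(C) = 1/C
√((-90 - 112*L(-5)) - 21784) = √((-90 - 112/(-5)) - 21784) = √((-90 - 112*(-⅕)) - 21784) = √((-90 + 112/5) - 21784) = √(-338/5 - 21784) = √(-109258/5) = I*√546290/5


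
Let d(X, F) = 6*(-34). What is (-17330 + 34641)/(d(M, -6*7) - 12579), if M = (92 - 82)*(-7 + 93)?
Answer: -17311/12783 ≈ -1.3542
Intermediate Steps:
M = 860 (M = 10*86 = 860)
d(X, F) = -204
(-17330 + 34641)/(d(M, -6*7) - 12579) = (-17330 + 34641)/(-204 - 12579) = 17311/(-12783) = 17311*(-1/12783) = -17311/12783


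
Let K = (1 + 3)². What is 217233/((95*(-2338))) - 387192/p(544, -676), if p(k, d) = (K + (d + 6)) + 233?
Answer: 85907760027/93508310 ≈ 918.72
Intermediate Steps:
K = 16 (K = 4² = 16)
p(k, d) = 255 + d (p(k, d) = (16 + (d + 6)) + 233 = (16 + (6 + d)) + 233 = (22 + d) + 233 = 255 + d)
217233/((95*(-2338))) - 387192/p(544, -676) = 217233/((95*(-2338))) - 387192/(255 - 676) = 217233/(-222110) - 387192/(-421) = 217233*(-1/222110) - 387192*(-1/421) = -217233/222110 + 387192/421 = 85907760027/93508310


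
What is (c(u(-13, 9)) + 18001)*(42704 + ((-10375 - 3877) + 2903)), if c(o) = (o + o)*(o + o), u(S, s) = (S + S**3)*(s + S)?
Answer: 9801585573355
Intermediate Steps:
u(S, s) = (S + s)*(S + S**3) (u(S, s) = (S + S**3)*(S + s) = (S + s)*(S + S**3))
c(o) = 4*o**2 (c(o) = (2*o)*(2*o) = 4*o**2)
(c(u(-13, 9)) + 18001)*(42704 + ((-10375 - 3877) + 2903)) = (4*(-13*(-13 + 9 + (-13)**3 + 9*(-13)**2))**2 + 18001)*(42704 + ((-10375 - 3877) + 2903)) = (4*(-13*(-13 + 9 - 2197 + 9*169))**2 + 18001)*(42704 + (-14252 + 2903)) = (4*(-13*(-13 + 9 - 2197 + 1521))**2 + 18001)*(42704 - 11349) = (4*(-13*(-680))**2 + 18001)*31355 = (4*8840**2 + 18001)*31355 = (4*78145600 + 18001)*31355 = (312582400 + 18001)*31355 = 312600401*31355 = 9801585573355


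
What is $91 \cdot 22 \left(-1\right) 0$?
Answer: $0$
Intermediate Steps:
$91 \cdot 22 \left(-1\right) 0 = 91 \left(-22\right) 0 = \left(-2002\right) 0 = 0$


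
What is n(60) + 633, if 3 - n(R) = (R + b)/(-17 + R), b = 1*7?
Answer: 27281/43 ≈ 634.44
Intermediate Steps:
b = 7
n(R) = 3 - (7 + R)/(-17 + R) (n(R) = 3 - (R + 7)/(-17 + R) = 3 - (7 + R)/(-17 + R))
n(60) + 633 = 2*(-29 + 60)/(-17 + 60) + 633 = 2*31/43 + 633 = 2*(1/43)*31 + 633 = 62/43 + 633 = 27281/43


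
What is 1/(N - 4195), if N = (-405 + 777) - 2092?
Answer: -1/5915 ≈ -0.00016906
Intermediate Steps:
N = -1720 (N = 372 - 2092 = -1720)
1/(N - 4195) = 1/(-1720 - 4195) = 1/(-5915) = -1/5915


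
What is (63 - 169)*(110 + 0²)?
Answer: -11660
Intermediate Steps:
(63 - 169)*(110 + 0²) = -106*(110 + 0) = -106*110 = -11660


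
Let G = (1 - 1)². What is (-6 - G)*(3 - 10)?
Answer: 42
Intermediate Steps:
G = 0 (G = 0² = 0)
(-6 - G)*(3 - 10) = (-6 - 1*0)*(3 - 10) = (-6 + 0)*(-7) = -6*(-7) = 42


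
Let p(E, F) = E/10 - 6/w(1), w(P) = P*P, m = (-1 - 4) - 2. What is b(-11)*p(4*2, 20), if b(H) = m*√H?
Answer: 182*I*√11/5 ≈ 120.73*I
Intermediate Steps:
m = -7 (m = -5 - 2 = -7)
w(P) = P²
p(E, F) = -6 + E/10 (p(E, F) = E/10 - 6/(1²) = E*(⅒) - 6/1 = E/10 - 6*1 = E/10 - 6 = -6 + E/10)
b(H) = -7*√H
b(-11)*p(4*2, 20) = (-7*I*√11)*(-6 + (4*2)/10) = (-7*I*√11)*(-6 + (⅒)*8) = (-7*I*√11)*(-6 + ⅘) = -7*I*√11*(-26/5) = 182*I*√11/5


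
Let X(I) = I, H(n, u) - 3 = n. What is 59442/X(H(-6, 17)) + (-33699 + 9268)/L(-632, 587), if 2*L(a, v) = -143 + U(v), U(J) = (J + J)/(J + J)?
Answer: -1382363/71 ≈ -19470.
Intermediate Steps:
H(n, u) = 3 + n
U(J) = 1 (U(J) = (2*J)/((2*J)) = (2*J)*(1/(2*J)) = 1)
L(a, v) = -71 (L(a, v) = (-143 + 1)/2 = (1/2)*(-142) = -71)
59442/X(H(-6, 17)) + (-33699 + 9268)/L(-632, 587) = 59442/(3 - 6) + (-33699 + 9268)/(-71) = 59442/(-3) - 24431*(-1/71) = 59442*(-1/3) + 24431/71 = -19814 + 24431/71 = -1382363/71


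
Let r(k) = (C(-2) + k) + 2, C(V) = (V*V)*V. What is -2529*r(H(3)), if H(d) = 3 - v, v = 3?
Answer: 15174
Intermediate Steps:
H(d) = 0 (H(d) = 3 - 1*3 = 3 - 3 = 0)
C(V) = V**3 (C(V) = V**2*V = V**3)
r(k) = -6 + k (r(k) = ((-2)**3 + k) + 2 = (-8 + k) + 2 = -6 + k)
-2529*r(H(3)) = -2529*(-6 + 0) = -2529*(-6) = 15174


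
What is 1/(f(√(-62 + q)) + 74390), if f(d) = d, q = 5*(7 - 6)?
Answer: 74390/5533872157 - I*√57/5533872157 ≈ 1.3443e-5 - 1.3643e-9*I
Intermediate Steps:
q = 5 (q = 5*1 = 5)
1/(f(√(-62 + q)) + 74390) = 1/(√(-62 + 5) + 74390) = 1/(√(-57) + 74390) = 1/(I*√57 + 74390) = 1/(74390 + I*√57)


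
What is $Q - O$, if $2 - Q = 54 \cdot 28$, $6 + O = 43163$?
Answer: $-44667$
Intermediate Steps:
$O = 43157$ ($O = -6 + 43163 = 43157$)
$Q = -1510$ ($Q = 2 - 54 \cdot 28 = 2 - 1512 = -1510$)
$Q - O = -1510 - 43157 = -44667$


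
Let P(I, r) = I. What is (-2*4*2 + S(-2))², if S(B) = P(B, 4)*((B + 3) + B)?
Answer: 196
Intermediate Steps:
S(B) = B*(3 + 2*B) (S(B) = B*((B + 3) + B) = B*((3 + B) + B) = B*(3 + 2*B))
(-2*4*2 + S(-2))² = (-2*4*2 - 2*(3 + 2*(-2)))² = (-8*2 - 2*(3 - 4))² = (-16 - 2*(-1))² = (-16 + 2)² = (-14)² = 196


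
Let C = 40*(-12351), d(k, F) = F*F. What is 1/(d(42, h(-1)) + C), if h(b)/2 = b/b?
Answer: -1/494036 ≈ -2.0241e-6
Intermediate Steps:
h(b) = 2 (h(b) = 2*(b/b) = 2*1 = 2)
d(k, F) = F²
C = -494040
1/(d(42, h(-1)) + C) = 1/(2² - 494040) = 1/(4 - 494040) = 1/(-494036) = -1/494036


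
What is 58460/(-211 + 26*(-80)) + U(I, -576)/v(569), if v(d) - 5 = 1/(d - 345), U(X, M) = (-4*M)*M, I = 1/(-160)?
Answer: -8621697124/32509 ≈ -2.6521e+5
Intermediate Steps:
I = -1/160 ≈ -0.0062500
U(X, M) = -4*M²
v(d) = 5 + 1/(-345 + d) (v(d) = 5 + 1/(d - 345) = 5 + 1/(-345 + d))
58460/(-211 + 26*(-80)) + U(I, -576)/v(569) = 58460/(-211 + 26*(-80)) + (-4*(-576)²)/(((-1724 + 5*569)/(-345 + 569))) = 58460/(-211 - 2080) + (-4*331776)/(((-1724 + 2845)/224)) = 58460/(-2291) - 1327104/((1/224)*1121) = 58460*(-1/2291) - 1327104/1121/224 = -740/29 - 1327104*224/1121 = -740/29 - 297271296/1121 = -8621697124/32509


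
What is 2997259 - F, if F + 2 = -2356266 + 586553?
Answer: 4766974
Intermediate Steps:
F = -1769715 (F = -2 + (-2356266 + 586553) = -2 - 1769713 = -1769715)
2997259 - F = 2997259 - 1*(-1769715) = 2997259 + 1769715 = 4766974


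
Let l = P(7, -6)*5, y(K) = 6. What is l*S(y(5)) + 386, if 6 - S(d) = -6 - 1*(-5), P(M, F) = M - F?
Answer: 841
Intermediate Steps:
S(d) = 7 (S(d) = 6 - (-6 - 1*(-5)) = 6 - (-6 + 5) = 6 - 1*(-1) = 6 + 1 = 7)
l = 65 (l = (7 - 1*(-6))*5 = (7 + 6)*5 = 13*5 = 65)
l*S(y(5)) + 386 = 65*7 + 386 = 455 + 386 = 841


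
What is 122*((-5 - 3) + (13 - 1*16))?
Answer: -1342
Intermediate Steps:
122*((-5 - 3) + (13 - 1*16)) = 122*(-8 + (13 - 16)) = 122*(-8 - 3) = 122*(-11) = -1342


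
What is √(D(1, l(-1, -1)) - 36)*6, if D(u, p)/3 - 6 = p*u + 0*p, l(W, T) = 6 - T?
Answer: 6*√3 ≈ 10.392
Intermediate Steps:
D(u, p) = 18 + 3*p*u (D(u, p) = 18 + 3*(p*u + 0*p) = 18 + 3*(p*u + 0) = 18 + 3*(p*u) = 18 + 3*p*u)
√(D(1, l(-1, -1)) - 36)*6 = √((18 + 3*(6 - 1*(-1))*1) - 36)*6 = √((18 + 3*(6 + 1)*1) - 36)*6 = √((18 + 3*7*1) - 36)*6 = √((18 + 21) - 36)*6 = √(39 - 36)*6 = √3*6 = 6*√3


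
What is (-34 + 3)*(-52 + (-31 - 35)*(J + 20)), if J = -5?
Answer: 32302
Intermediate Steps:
(-34 + 3)*(-52 + (-31 - 35)*(J + 20)) = (-34 + 3)*(-52 + (-31 - 35)*(-5 + 20)) = -31*(-52 - 66*15) = -31*(-52 - 990) = -31*(-1042) = 32302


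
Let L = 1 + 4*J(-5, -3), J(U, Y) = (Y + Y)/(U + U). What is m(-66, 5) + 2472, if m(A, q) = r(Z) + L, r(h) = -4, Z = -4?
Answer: 12357/5 ≈ 2471.4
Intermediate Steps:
J(U, Y) = Y/U (J(U, Y) = (2*Y)/((2*U)) = (2*Y)*(1/(2*U)) = Y/U)
L = 17/5 (L = 1 + 4*(-3/(-5)) = 1 + 4*(-3*(-⅕)) = 1 + 4*(⅗) = 1 + 12/5 = 17/5 ≈ 3.4000)
m(A, q) = -⅗ (m(A, q) = -4 + 17/5 = -⅗)
m(-66, 5) + 2472 = -⅗ + 2472 = 12357/5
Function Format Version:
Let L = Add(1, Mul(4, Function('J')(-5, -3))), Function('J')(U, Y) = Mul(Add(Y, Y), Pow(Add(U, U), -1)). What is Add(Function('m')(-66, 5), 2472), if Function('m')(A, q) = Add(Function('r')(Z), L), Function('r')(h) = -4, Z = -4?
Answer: Rational(12357, 5) ≈ 2471.4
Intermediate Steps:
Function('J')(U, Y) = Mul(Y, Pow(U, -1)) (Function('J')(U, Y) = Mul(Mul(2, Y), Pow(Mul(2, U), -1)) = Mul(Mul(2, Y), Mul(Rational(1, 2), Pow(U, -1))) = Mul(Y, Pow(U, -1)))
L = Rational(17, 5) (L = Add(1, Mul(4, Mul(-3, Pow(-5, -1)))) = Add(1, Mul(4, Mul(-3, Rational(-1, 5)))) = Add(1, Mul(4, Rational(3, 5))) = Add(1, Rational(12, 5)) = Rational(17, 5) ≈ 3.4000)
Function('m')(A, q) = Rational(-3, 5) (Function('m')(A, q) = Add(-4, Rational(17, 5)) = Rational(-3, 5))
Add(Function('m')(-66, 5), 2472) = Add(Rational(-3, 5), 2472) = Rational(12357, 5)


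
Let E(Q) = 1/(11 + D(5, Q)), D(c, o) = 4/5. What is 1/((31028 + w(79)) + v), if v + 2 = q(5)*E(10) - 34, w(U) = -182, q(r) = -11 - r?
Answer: 59/1817710 ≈ 3.2458e-5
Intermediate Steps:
D(c, o) = 4/5 (D(c, o) = 4*(1/5) = 4/5)
E(Q) = 5/59 (E(Q) = 1/(11 + 4/5) = 1/(59/5) = 5/59)
v = -2204/59 (v = -2 + ((-11 - 1*5)*(5/59) - 34) = -2 + ((-11 - 5)*(5/59) - 34) = -2 + (-16*5/59 - 34) = -2 + (-80/59 - 34) = -2 - 2086/59 = -2204/59 ≈ -37.356)
1/((31028 + w(79)) + v) = 1/((31028 - 182) - 2204/59) = 1/(30846 - 2204/59) = 1/(1817710/59) = 59/1817710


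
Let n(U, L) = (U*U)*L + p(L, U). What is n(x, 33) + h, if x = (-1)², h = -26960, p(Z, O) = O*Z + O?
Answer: -26893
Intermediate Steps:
p(Z, O) = O + O*Z
x = 1
n(U, L) = L*U² + U*(1 + L) (n(U, L) = (U*U)*L + U*(1 + L) = U²*L + U*(1 + L) = L*U² + U*(1 + L))
n(x, 33) + h = 1*(1 + 33 + 33*1) - 26960 = 1*(1 + 33 + 33) - 26960 = 1*67 - 26960 = 67 - 26960 = -26893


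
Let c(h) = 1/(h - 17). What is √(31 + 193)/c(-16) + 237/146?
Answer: 237/146 - 132*√14 ≈ -492.28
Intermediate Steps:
c(h) = 1/(-17 + h)
√(31 + 193)/c(-16) + 237/146 = √(31 + 193)/(1/(-17 - 16)) + 237/146 = √224/(1/(-33)) + 237*(1/146) = (4*√14)/(-1/33) + 237/146 = (4*√14)*(-33) + 237/146 = -132*√14 + 237/146 = 237/146 - 132*√14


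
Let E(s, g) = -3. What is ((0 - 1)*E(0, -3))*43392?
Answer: 130176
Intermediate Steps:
((0 - 1)*E(0, -3))*43392 = ((0 - 1)*(-3))*43392 = -1*(-3)*43392 = 3*43392 = 130176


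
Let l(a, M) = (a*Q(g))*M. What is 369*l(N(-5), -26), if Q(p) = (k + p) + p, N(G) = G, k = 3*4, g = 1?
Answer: 671580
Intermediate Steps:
k = 12
Q(p) = 12 + 2*p (Q(p) = (12 + p) + p = 12 + 2*p)
l(a, M) = 14*M*a (l(a, M) = (a*(12 + 2*1))*M = (a*(12 + 2))*M = (a*14)*M = (14*a)*M = 14*M*a)
369*l(N(-5), -26) = 369*(14*(-26)*(-5)) = 369*1820 = 671580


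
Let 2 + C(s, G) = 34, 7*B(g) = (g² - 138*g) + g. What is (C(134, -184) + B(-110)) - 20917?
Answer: -119025/7 ≈ -17004.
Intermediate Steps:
B(g) = -137*g/7 + g²/7 (B(g) = ((g² - 138*g) + g)/7 = (g² - 137*g)/7 = -137*g/7 + g²/7)
C(s, G) = 32 (C(s, G) = -2 + 34 = 32)
(C(134, -184) + B(-110)) - 20917 = (32 + (⅐)*(-110)*(-137 - 110)) - 20917 = (32 + (⅐)*(-110)*(-247)) - 20917 = (32 + 27170/7) - 20917 = 27394/7 - 20917 = -119025/7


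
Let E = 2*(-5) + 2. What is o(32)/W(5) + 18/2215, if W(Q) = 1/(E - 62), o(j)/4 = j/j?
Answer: -620182/2215 ≈ -279.99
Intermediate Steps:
o(j) = 4 (o(j) = 4*(j/j) = 4*1 = 4)
E = -8 (E = -10 + 2 = -8)
W(Q) = -1/70 (W(Q) = 1/(-8 - 62) = 1/(-70) = -1/70)
o(32)/W(5) + 18/2215 = 4/(-1/70) + 18/2215 = 4*(-70) + 18*(1/2215) = -280 + 18/2215 = -620182/2215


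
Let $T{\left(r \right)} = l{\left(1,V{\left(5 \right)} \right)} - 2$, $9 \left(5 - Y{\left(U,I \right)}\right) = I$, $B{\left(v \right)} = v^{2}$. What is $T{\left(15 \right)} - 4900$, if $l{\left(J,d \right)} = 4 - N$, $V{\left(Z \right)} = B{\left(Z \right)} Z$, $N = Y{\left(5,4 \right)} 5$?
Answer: $- \frac{44287}{9} \approx -4920.8$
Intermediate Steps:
$Y{\left(U,I \right)} = 5 - \frac{I}{9}$
$N = \frac{205}{9}$ ($N = \left(5 - \frac{4}{9}\right) 5 = \frac{41}{9} \cdot 5 = \frac{205}{9} \approx 22.778$)
$V{\left(Z \right)} = Z^{3}$ ($V{\left(Z \right)} = Z^{2} Z = Z^{3}$)
$l{\left(J,d \right)} = - \frac{169}{9}$ ($l{\left(J,d \right)} = 4 - \frac{205}{9} = - \frac{169}{9}$)
$T{\left(r \right)} = - \frac{187}{9}$ ($T{\left(r \right)} = - \frac{169}{9} - 2 = - \frac{187}{9}$)
$T{\left(15 \right)} - 4900 = - \frac{187}{9} - 4900 = - \frac{44287}{9}$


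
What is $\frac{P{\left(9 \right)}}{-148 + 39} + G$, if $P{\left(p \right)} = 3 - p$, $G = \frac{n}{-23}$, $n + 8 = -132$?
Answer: $\frac{15398}{2507} \approx 6.142$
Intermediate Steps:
$n = -140$ ($n = -8 - 132 = -140$)
$G = \frac{140}{23}$ ($G = - \frac{140}{-23} = \left(-140\right) \left(- \frac{1}{23}\right) = \frac{140}{23} \approx 6.087$)
$\frac{P{\left(9 \right)}}{-148 + 39} + G = \frac{3 - 9}{-148 + 39} + \frac{140}{23} = \frac{3 - 9}{-109} + \frac{140}{23} = \left(-6\right) \left(- \frac{1}{109}\right) + \frac{140}{23} = \frac{6}{109} + \frac{140}{23} = \frac{15398}{2507}$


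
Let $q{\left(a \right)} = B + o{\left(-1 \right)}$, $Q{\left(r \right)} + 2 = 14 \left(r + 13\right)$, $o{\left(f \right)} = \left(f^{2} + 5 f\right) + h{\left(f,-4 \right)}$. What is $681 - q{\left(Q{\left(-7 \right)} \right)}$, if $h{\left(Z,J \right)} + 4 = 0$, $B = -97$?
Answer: $786$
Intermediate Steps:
$h{\left(Z,J \right)} = -4$ ($h{\left(Z,J \right)} = -4 + 0 = -4$)
$o{\left(f \right)} = -4 + f^{2} + 5 f$ ($o{\left(f \right)} = \left(f^{2} + 5 f\right) - 4 = -4 + f^{2} + 5 f$)
$Q{\left(r \right)} = 180 + 14 r$ ($Q{\left(r \right)} = -2 + 14 \left(r + 13\right) = -2 + 14 \left(13 + r\right) = -2 + \left(182 + 14 r\right) = 180 + 14 r$)
$q{\left(a \right)} = -105$ ($q{\left(a \right)} = -97 + \left(-4 + \left(-1\right)^{2} + 5 \left(-1\right)\right) = -97 - 8 = -105$)
$681 - q{\left(Q{\left(-7 \right)} \right)} = 681 - -105 = 681 + 105 = 786$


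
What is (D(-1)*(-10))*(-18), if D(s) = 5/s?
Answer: -900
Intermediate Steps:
(D(-1)*(-10))*(-18) = ((5/(-1))*(-10))*(-18) = ((5*(-1))*(-10))*(-18) = -5*(-10)*(-18) = 50*(-18) = -900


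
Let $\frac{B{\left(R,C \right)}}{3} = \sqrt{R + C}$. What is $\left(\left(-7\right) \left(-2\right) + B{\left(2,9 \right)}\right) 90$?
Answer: $1260 + 270 \sqrt{11} \approx 2155.5$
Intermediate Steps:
$B{\left(R,C \right)} = 3 \sqrt{C + R}$ ($B{\left(R,C \right)} = 3 \sqrt{R + C} = 3 \sqrt{C + R}$)
$\left(\left(-7\right) \left(-2\right) + B{\left(2,9 \right)}\right) 90 = \left(\left(-7\right) \left(-2\right) + 3 \sqrt{9 + 2}\right) 90 = \left(14 + 3 \sqrt{11}\right) 90 = 1260 + 270 \sqrt{11}$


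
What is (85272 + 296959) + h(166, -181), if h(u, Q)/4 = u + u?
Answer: 383559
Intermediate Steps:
h(u, Q) = 8*u (h(u, Q) = 4*(u + u) = 4*(2*u) = 8*u)
(85272 + 296959) + h(166, -181) = (85272 + 296959) + 8*166 = 382231 + 1328 = 383559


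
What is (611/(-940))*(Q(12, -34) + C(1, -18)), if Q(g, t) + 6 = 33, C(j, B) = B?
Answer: -117/20 ≈ -5.8500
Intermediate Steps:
Q(g, t) = 27 (Q(g, t) = -6 + 33 = 27)
(611/(-940))*(Q(12, -34) + C(1, -18)) = (611/(-940))*(27 - 18) = (611*(-1/940))*9 = -13/20*9 = -117/20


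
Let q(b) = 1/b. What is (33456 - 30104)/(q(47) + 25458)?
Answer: 157544/1196527 ≈ 0.13167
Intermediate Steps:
(33456 - 30104)/(q(47) + 25458) = (33456 - 30104)/(1/47 + 25458) = 3352/(1/47 + 25458) = 3352/(1196527/47) = 3352*(47/1196527) = 157544/1196527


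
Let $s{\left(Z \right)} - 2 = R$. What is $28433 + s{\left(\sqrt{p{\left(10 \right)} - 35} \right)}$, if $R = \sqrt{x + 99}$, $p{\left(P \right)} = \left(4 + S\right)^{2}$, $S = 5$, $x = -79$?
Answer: $28435 + 2 \sqrt{5} \approx 28439.0$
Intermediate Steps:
$p{\left(P \right)} = 81$ ($p{\left(P \right)} = \left(4 + 5\right)^{2} = 9^{2} = 81$)
$R = 2 \sqrt{5}$ ($R = \sqrt{-79 + 99} = \sqrt{20} = 2 \sqrt{5} \approx 4.4721$)
$s{\left(Z \right)} = 2 + 2 \sqrt{5}$
$28433 + s{\left(\sqrt{p{\left(10 \right)} - 35} \right)} = 28433 + \left(2 + 2 \sqrt{5}\right) = 28435 + 2 \sqrt{5}$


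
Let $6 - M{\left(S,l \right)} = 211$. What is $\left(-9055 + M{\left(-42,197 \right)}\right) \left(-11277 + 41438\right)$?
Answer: $-279290860$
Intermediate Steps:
$M{\left(S,l \right)} = -205$ ($M{\left(S,l \right)} = 6 - 211 = -205$)
$\left(-9055 + M{\left(-42,197 \right)}\right) \left(-11277 + 41438\right) = \left(-9055 - 205\right) \left(-11277 + 41438\right) = \left(-9260\right) 30161 = -279290860$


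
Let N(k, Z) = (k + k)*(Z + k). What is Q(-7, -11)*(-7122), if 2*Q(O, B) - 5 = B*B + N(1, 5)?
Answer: -491418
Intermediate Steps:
N(k, Z) = 2*k*(Z + k) (N(k, Z) = (2*k)*(Z + k) = 2*k*(Z + k))
Q(O, B) = 17/2 + B²/2 (Q(O, B) = 5/2 + (B*B + 2*1*(5 + 1))/2 = 5/2 + (B² + 2*1*6)/2 = 5/2 + (B² + 12)/2 = 5/2 + (12 + B²)/2 = 5/2 + (6 + B²/2) = 17/2 + B²/2)
Q(-7, -11)*(-7122) = (17/2 + (½)*(-11)²)*(-7122) = (17/2 + (½)*121)*(-7122) = (17/2 + 121/2)*(-7122) = 69*(-7122) = -491418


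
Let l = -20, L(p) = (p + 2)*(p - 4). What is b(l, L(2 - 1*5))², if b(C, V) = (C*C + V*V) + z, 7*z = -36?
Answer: 9653449/49 ≈ 1.9701e+5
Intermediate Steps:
z = -36/7 (z = (⅐)*(-36) = -36/7 ≈ -5.1429)
L(p) = (-4 + p)*(2 + p) (L(p) = (2 + p)*(-4 + p) = (-4 + p)*(2 + p))
b(C, V) = -36/7 + C² + V² (b(C, V) = (C*C + V*V) - 36/7 = (C² + V²) - 36/7 = -36/7 + C² + V²)
b(l, L(2 - 1*5))² = (-36/7 + (-20)² + (-8 + (2 - 1*5)² - 2*(2 - 1*5))²)² = (-36/7 + 400 + (-8 + (2 - 5)² - 2*(2 - 5))²)² = (-36/7 + 400 + (-8 + (-3)² - 2*(-3))²)² = (-36/7 + 400 + (-8 + 9 + 6)²)² = (-36/7 + 400 + 7²)² = (-36/7 + 400 + 49)² = (3107/7)² = 9653449/49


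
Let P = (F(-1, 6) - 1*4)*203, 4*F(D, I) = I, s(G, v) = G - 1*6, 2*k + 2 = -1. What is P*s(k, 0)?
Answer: 15225/4 ≈ 3806.3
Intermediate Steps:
k = -3/2 (k = -1 + (1/2)*(-1) = -1 - 1/2 = -3/2 ≈ -1.5000)
s(G, v) = -6 + G (s(G, v) = G - 6 = -6 + G)
F(D, I) = I/4
P = -1015/2 (P = ((1/4)*6 - 1*4)*203 = (3/2 - 4)*203 = -5/2*203 = -1015/2 ≈ -507.50)
P*s(k, 0) = -1015*(-6 - 3/2)/2 = -1015/2*(-15/2) = 15225/4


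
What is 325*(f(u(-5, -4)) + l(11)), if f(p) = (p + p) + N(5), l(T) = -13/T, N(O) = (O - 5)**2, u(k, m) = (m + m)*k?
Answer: 281775/11 ≈ 25616.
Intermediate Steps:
u(k, m) = 2*k*m (u(k, m) = (2*m)*k = 2*k*m)
N(O) = (-5 + O)**2
f(p) = 2*p (f(p) = (p + p) + (-5 + 5)**2 = 2*p + 0**2 = 2*p + 0 = 2*p)
325*(f(u(-5, -4)) + l(11)) = 325*(2*(2*(-5)*(-4)) - 13/11) = 325*(2*40 - 13*1/11) = 325*(80 - 13/11) = 325*(867/11) = 281775/11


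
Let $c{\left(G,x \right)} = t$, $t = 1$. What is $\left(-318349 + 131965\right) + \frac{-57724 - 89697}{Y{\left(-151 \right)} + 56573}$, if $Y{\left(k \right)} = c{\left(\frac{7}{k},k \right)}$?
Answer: $- \frac{10544635837}{56574} \approx -1.8639 \cdot 10^{5}$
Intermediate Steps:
$c{\left(G,x \right)} = 1$
$Y{\left(k \right)} = 1$
$\left(-318349 + 131965\right) + \frac{-57724 - 89697}{Y{\left(-151 \right)} + 56573} = \left(-318349 + 131965\right) + \frac{-57724 - 89697}{1 + 56573} = -186384 - \frac{147421}{56574} = - \frac{10544635837}{56574}$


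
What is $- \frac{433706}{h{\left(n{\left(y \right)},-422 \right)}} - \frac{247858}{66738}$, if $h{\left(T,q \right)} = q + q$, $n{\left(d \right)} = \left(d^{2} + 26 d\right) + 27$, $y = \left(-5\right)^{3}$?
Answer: $\frac{7183869719}{14081718} \approx 510.16$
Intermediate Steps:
$y = -125$
$n{\left(d \right)} = 27 + d^{2} + 26 d$
$h{\left(T,q \right)} = 2 q$
$- \frac{433706}{h{\left(n{\left(y \right)},-422 \right)}} - \frac{247858}{66738} = - \frac{433706}{2 \left(-422\right)} - \frac{247858}{66738} = - \frac{433706}{-844} - \frac{123929}{33369} = \left(-433706\right) \left(- \frac{1}{844}\right) - \frac{123929}{33369} = \frac{216853}{422} - \frac{123929}{33369} = \frac{7183869719}{14081718}$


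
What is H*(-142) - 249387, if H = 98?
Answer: -263303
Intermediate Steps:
H*(-142) - 249387 = 98*(-142) - 249387 = -13916 - 249387 = -263303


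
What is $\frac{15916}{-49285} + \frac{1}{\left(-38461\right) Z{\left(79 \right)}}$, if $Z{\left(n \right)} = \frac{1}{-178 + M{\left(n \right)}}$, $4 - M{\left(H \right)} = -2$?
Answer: $- \frac{603668256}{1895550385} \approx -0.31847$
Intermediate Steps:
$M{\left(H \right)} = 6$ ($M{\left(H \right)} = 4 - -2 = 4 + 2 = 6$)
$Z{\left(n \right)} = - \frac{1}{172}$ ($Z{\left(n \right)} = \frac{1}{-178 + 6} = \frac{1}{-172} = - \frac{1}{172}$)
$\frac{15916}{-49285} + \frac{1}{\left(-38461\right) Z{\left(79 \right)}} = \frac{15916}{-49285} + \frac{1}{\left(-38461\right) \left(- \frac{1}{172}\right)} = 15916 \left(- \frac{1}{49285}\right) - - \frac{172}{38461} = - \frac{15916}{49285} + \frac{172}{38461} = - \frac{603668256}{1895550385}$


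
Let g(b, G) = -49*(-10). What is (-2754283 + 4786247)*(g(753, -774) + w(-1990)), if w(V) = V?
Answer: -3047946000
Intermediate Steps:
g(b, G) = 490
(-2754283 + 4786247)*(g(753, -774) + w(-1990)) = (-2754283 + 4786247)*(490 - 1990) = 2031964*(-1500) = -3047946000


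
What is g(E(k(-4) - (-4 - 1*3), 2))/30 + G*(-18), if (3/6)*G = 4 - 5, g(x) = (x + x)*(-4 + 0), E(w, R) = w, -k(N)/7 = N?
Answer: 80/3 ≈ 26.667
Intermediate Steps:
k(N) = -7*N
g(x) = -8*x (g(x) = (2*x)*(-4) = -8*x)
G = -2 (G = 2*(4 - 5) = 2*(-1) = -2)
g(E(k(-4) - (-4 - 1*3), 2))/30 + G*(-18) = -8*(-7*(-4) - (-4 - 1*3))/30 - 2*(-18) = -8*(28 - (-4 - 3))*(1/30) + 36 = -8*(28 - 1*(-7))*(1/30) + 36 = -8*(28 + 7)*(1/30) + 36 = -8*35*(1/30) + 36 = -280*1/30 + 36 = -28/3 + 36 = 80/3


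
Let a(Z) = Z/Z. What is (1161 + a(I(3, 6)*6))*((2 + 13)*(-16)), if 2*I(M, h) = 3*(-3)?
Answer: -278880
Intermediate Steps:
I(M, h) = -9/2 (I(M, h) = (3*(-3))/2 = (½)*(-9) = -9/2)
a(Z) = 1
(1161 + a(I(3, 6)*6))*((2 + 13)*(-16)) = (1161 + 1)*((2 + 13)*(-16)) = 1162*(15*(-16)) = 1162*(-240) = -278880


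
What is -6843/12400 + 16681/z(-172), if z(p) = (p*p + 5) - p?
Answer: 3189877/369036400 ≈ 0.0086438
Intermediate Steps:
z(p) = 5 + p**2 - p (z(p) = (p**2 + 5) - p = (5 + p**2) - p = 5 + p**2 - p)
-6843/12400 + 16681/z(-172) = -6843/12400 + 16681/(5 + (-172)**2 - 1*(-172)) = -6843*1/12400 + 16681/(5 + 29584 + 172) = -6843/12400 + 16681/29761 = 3189877/369036400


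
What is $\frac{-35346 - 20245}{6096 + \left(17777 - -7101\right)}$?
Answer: $- \frac{55591}{30974} \approx -1.7948$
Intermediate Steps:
$\frac{-35346 - 20245}{6096 + \left(17777 - -7101\right)} = - \frac{55591}{6096 + \left(17777 + 7101\right)} = - \frac{55591}{6096 + 24878} = - \frac{55591}{30974}$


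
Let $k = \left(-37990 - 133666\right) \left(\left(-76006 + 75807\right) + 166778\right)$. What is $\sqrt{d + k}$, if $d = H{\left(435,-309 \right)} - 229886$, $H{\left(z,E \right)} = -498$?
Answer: $2 i \sqrt{7148628802} \approx 1.691 \cdot 10^{5} i$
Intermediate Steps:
$d = -230384$ ($d = -498 - 229886 = -230384$)
$k = -28594284824$ ($k = - 171656 \left(-199 + 166778\right) = \left(-171656\right) 166579 = -28594284824$)
$\sqrt{d + k} = \sqrt{-230384 - 28594284824} = \sqrt{-28594515208} = 2 i \sqrt{7148628802}$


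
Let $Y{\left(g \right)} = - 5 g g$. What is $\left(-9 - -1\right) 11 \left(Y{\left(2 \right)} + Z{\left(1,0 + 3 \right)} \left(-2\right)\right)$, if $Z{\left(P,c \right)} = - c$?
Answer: $1232$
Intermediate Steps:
$Y{\left(g \right)} = - 5 g^{2}$
$\left(-9 - -1\right) 11 \left(Y{\left(2 \right)} + Z{\left(1,0 + 3 \right)} \left(-2\right)\right) = \left(-9 - -1\right) 11 \left(- 5 \cdot 2^{2} + - (0 + 3) \left(-2\right)\right) = \left(-9 + 1\right) 11 \left(\left(-5\right) 4 + \left(-1\right) 3 \left(-2\right)\right) = \left(-8\right) 11 \left(-20 - -6\right) = - 88 \left(-20 + 6\right) = \left(-88\right) \left(-14\right) = 1232$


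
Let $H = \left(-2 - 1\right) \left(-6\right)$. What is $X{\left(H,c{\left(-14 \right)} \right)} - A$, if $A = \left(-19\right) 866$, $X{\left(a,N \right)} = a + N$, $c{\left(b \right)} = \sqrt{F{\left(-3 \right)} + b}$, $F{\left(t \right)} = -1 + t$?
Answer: $16472 + 3 i \sqrt{2} \approx 16472.0 + 4.2426 i$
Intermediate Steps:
$c{\left(b \right)} = \sqrt{-4 + b}$ ($c{\left(b \right)} = \sqrt{\left(-1 - 3\right) + b} = \sqrt{-4 + b}$)
$H = 18$ ($H = \left(-3\right) \left(-6\right) = 18$)
$X{\left(a,N \right)} = N + a$
$A = -16454$
$X{\left(H,c{\left(-14 \right)} \right)} - A = \left(\sqrt{-4 - 14} + 18\right) - -16454 = \left(\sqrt{-18} + 18\right) + 16454 = \left(3 i \sqrt{2} + 18\right) + 16454 = \left(18 + 3 i \sqrt{2}\right) + 16454 = 16472 + 3 i \sqrt{2}$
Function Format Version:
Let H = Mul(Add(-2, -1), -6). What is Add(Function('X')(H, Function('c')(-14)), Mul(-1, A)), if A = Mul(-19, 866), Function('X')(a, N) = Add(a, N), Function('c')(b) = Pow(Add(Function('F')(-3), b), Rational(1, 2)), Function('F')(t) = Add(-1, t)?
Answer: Add(16472, Mul(3, I, Pow(2, Rational(1, 2)))) ≈ Add(16472., Mul(4.2426, I))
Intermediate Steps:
Function('c')(b) = Pow(Add(-4, b), Rational(1, 2)) (Function('c')(b) = Pow(Add(Add(-1, -3), b), Rational(1, 2)) = Pow(Add(-4, b), Rational(1, 2)))
H = 18 (H = Mul(-3, -6) = 18)
Function('X')(a, N) = Add(N, a)
A = -16454
Add(Function('X')(H, Function('c')(-14)), Mul(-1, A)) = Add(Add(Pow(Add(-4, -14), Rational(1, 2)), 18), Mul(-1, -16454)) = Add(Add(Pow(-18, Rational(1, 2)), 18), 16454) = Add(Add(Mul(3, I, Pow(2, Rational(1, 2))), 18), 16454) = Add(Add(18, Mul(3, I, Pow(2, Rational(1, 2)))), 16454) = Add(16472, Mul(3, I, Pow(2, Rational(1, 2))))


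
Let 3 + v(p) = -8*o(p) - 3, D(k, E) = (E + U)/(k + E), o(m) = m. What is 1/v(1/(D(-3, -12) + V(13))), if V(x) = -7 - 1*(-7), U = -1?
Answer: -13/198 ≈ -0.065657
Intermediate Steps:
D(k, E) = (-1 + E)/(E + k) (D(k, E) = (E - 1)/(k + E) = (-1 + E)/(E + k))
V(x) = 0 (V(x) = -7 + 7 = 0)
v(p) = -6 - 8*p (v(p) = -3 + (-8*p - 3) = -3 + (-3 - 8*p) = -6 - 8*p)
1/v(1/(D(-3, -12) + V(13))) = 1/(-6 - 8/((-1 - 12)/(-12 - 3) + 0)) = 1/(-6 - 8/(-13/(-15) + 0)) = 1/(-6 - 8/(-1/15*(-13) + 0)) = 1/(-6 - 8/(13/15 + 0)) = 1/(-6 - 8/13/15) = 1/(-6 - 8*15/13) = 1/(-6 - 120/13) = 1/(-198/13) = -13/198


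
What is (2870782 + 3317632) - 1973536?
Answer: 4214878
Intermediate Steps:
(2870782 + 3317632) - 1973536 = 6188414 - 1973536 = 4214878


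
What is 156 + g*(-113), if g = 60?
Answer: -6624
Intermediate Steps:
156 + g*(-113) = 156 + 60*(-113) = 156 - 6780 = -6624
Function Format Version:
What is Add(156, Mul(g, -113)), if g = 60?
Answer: -6624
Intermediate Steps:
Add(156, Mul(g, -113)) = Add(156, Mul(60, -113)) = Add(156, -6780) = -6624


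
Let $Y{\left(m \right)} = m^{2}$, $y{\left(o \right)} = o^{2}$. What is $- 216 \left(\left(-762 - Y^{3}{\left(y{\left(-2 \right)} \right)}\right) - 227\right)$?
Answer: $1098360$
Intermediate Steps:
$- 216 \left(\left(-762 - Y^{3}{\left(y{\left(-2 \right)} \right)}\right) - 227\right) = - 216 \left(\left(-762 - \left(\left(\left(-2\right)^{2}\right)^{2}\right)^{3}\right) - 227\right) = - 216 \left(\left(-762 - \left(4^{2}\right)^{3}\right) - 227\right) = - 216 \left(\left(-762 - 16^{3}\right) - 227\right) = - 216 \left(\left(-762 - 4096\right) - 227\right) = - 216 \left(-4858 - 227\right) = \left(-216\right) \left(-5085\right) = 1098360$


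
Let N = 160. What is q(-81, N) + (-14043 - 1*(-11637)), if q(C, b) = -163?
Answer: -2569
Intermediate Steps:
q(-81, N) + (-14043 - 1*(-11637)) = -163 + (-14043 - 1*(-11637)) = -163 + (-14043 + 11637) = -163 - 2406 = -2569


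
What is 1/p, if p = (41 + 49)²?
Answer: 1/8100 ≈ 0.00012346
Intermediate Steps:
p = 8100 (p = 90² = 8100)
1/p = 1/8100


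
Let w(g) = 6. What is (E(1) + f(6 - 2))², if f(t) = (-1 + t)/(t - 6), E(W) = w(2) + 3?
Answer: 225/4 ≈ 56.250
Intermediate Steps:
E(W) = 9 (E(W) = 6 + 3 = 9)
f(t) = (-1 + t)/(-6 + t)
(E(1) + f(6 - 2))² = (9 + (-1 + (6 - 2))/(-6 + (6 - 2)))² = (9 + (-1 + 4)/(-6 + 4))² = (9 + 3/(-2))² = (9 - ½*3)² = (9 - 3/2)² = (15/2)² = 225/4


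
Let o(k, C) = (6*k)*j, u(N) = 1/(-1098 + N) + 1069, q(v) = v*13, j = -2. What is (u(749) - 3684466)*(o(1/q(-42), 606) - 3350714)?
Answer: 391969890003754488/31759 ≈ 1.2342e+13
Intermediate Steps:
q(v) = 13*v
u(N) = 1069 + 1/(-1098 + N)
o(k, C) = -12*k (o(k, C) = (6*k)*(-2) = -12*k)
(u(749) - 3684466)*(o(1/q(-42), 606) - 3350714) = ((-1173761 + 1069*749)/(-1098 + 749) - 3684466)*(-12/(13*(-42)) - 3350714) = ((-1173761 + 800681)/(-349) - 3684466)*(-12/(-546) - 3350714) = (-1/349*(-373080) - 3684466)*(-12*(-1/546) - 3350714) = (373080/349 - 3684466)*(2/91 - 3350714) = -1285505554/349*(-304914972/91) = 391969890003754488/31759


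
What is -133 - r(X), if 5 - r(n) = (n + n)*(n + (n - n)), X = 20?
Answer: 662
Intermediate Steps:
r(n) = 5 - 2*n² (r(n) = 5 - (n + n)*(n + (n - n)) = 5 - 2*n*(n + 0) = 5 - 2*n*n = 5 - 2*n²)
-133 - r(X) = -133 - (5 - 2*20²) = -133 - (5 - 2*400) = -133 - (5 - 800) = -133 - 1*(-795) = -133 + 795 = 662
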